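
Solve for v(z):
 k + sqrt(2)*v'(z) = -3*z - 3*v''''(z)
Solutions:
 v(z) = C1 + C4*exp(-2^(1/6)*3^(2/3)*z/3) - sqrt(2)*k*z/2 - 3*sqrt(2)*z^2/4 + (C2*sin(6^(1/6)*z/2) + C3*cos(6^(1/6)*z/2))*exp(2^(1/6)*3^(2/3)*z/6)


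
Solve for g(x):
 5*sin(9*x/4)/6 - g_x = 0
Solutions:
 g(x) = C1 - 10*cos(9*x/4)/27


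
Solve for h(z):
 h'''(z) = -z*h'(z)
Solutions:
 h(z) = C1 + Integral(C2*airyai(-z) + C3*airybi(-z), z)


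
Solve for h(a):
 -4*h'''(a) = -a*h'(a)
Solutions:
 h(a) = C1 + Integral(C2*airyai(2^(1/3)*a/2) + C3*airybi(2^(1/3)*a/2), a)


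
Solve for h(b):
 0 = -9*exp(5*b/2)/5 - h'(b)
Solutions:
 h(b) = C1 - 18*exp(5*b/2)/25


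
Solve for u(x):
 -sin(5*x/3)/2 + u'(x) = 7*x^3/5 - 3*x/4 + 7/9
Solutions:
 u(x) = C1 + 7*x^4/20 - 3*x^2/8 + 7*x/9 - 3*cos(5*x/3)/10


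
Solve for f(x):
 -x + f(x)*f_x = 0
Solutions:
 f(x) = -sqrt(C1 + x^2)
 f(x) = sqrt(C1 + x^2)


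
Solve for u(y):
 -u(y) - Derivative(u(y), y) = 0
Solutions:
 u(y) = C1*exp(-y)


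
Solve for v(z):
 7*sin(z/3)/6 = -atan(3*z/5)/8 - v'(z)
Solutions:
 v(z) = C1 - z*atan(3*z/5)/8 + 5*log(9*z^2 + 25)/48 + 7*cos(z/3)/2


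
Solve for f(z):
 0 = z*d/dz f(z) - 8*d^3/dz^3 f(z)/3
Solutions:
 f(z) = C1 + Integral(C2*airyai(3^(1/3)*z/2) + C3*airybi(3^(1/3)*z/2), z)


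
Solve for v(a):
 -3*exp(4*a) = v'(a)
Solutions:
 v(a) = C1 - 3*exp(4*a)/4


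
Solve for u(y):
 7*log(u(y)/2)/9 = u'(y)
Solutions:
 9*Integral(1/(-log(_y) + log(2)), (_y, u(y)))/7 = C1 - y


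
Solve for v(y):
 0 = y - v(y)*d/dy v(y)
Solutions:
 v(y) = -sqrt(C1 + y^2)
 v(y) = sqrt(C1 + y^2)


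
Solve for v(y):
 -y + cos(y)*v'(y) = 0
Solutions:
 v(y) = C1 + Integral(y/cos(y), y)


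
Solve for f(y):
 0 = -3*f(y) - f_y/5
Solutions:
 f(y) = C1*exp(-15*y)


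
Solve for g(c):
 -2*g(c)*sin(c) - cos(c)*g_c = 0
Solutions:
 g(c) = C1*cos(c)^2


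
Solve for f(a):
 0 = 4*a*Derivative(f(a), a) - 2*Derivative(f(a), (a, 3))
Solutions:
 f(a) = C1 + Integral(C2*airyai(2^(1/3)*a) + C3*airybi(2^(1/3)*a), a)


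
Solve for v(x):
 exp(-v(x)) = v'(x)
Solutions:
 v(x) = log(C1 + x)


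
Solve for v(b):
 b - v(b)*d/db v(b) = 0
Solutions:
 v(b) = -sqrt(C1 + b^2)
 v(b) = sqrt(C1 + b^2)


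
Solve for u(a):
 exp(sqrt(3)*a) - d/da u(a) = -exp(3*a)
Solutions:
 u(a) = C1 + exp(3*a)/3 + sqrt(3)*exp(sqrt(3)*a)/3


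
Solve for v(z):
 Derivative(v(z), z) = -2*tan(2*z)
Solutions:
 v(z) = C1 + log(cos(2*z))


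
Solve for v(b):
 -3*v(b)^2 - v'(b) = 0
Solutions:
 v(b) = 1/(C1 + 3*b)


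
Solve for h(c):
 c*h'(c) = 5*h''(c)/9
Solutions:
 h(c) = C1 + C2*erfi(3*sqrt(10)*c/10)


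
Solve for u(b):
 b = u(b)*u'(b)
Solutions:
 u(b) = -sqrt(C1 + b^2)
 u(b) = sqrt(C1 + b^2)


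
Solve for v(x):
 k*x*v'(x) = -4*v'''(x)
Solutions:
 v(x) = C1 + Integral(C2*airyai(2^(1/3)*x*(-k)^(1/3)/2) + C3*airybi(2^(1/3)*x*(-k)^(1/3)/2), x)


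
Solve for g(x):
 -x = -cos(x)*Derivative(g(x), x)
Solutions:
 g(x) = C1 + Integral(x/cos(x), x)


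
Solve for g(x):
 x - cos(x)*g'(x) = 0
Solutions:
 g(x) = C1 + Integral(x/cos(x), x)


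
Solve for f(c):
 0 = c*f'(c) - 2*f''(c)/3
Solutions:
 f(c) = C1 + C2*erfi(sqrt(3)*c/2)


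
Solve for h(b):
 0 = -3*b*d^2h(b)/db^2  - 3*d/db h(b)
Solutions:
 h(b) = C1 + C2*log(b)


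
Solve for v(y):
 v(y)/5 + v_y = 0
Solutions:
 v(y) = C1*exp(-y/5)


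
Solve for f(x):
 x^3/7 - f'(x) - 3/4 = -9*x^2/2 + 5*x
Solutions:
 f(x) = C1 + x^4/28 + 3*x^3/2 - 5*x^2/2 - 3*x/4


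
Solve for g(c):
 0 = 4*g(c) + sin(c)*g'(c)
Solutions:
 g(c) = C1*(cos(c)^2 + 2*cos(c) + 1)/(cos(c)^2 - 2*cos(c) + 1)


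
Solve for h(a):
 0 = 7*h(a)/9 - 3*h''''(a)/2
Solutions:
 h(a) = C1*exp(-42^(1/4)*a/3) + C2*exp(42^(1/4)*a/3) + C3*sin(42^(1/4)*a/3) + C4*cos(42^(1/4)*a/3)


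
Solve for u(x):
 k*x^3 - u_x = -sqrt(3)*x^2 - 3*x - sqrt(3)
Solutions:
 u(x) = C1 + k*x^4/4 + sqrt(3)*x^3/3 + 3*x^2/2 + sqrt(3)*x


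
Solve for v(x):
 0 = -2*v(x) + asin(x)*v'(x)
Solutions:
 v(x) = C1*exp(2*Integral(1/asin(x), x))


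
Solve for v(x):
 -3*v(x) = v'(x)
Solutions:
 v(x) = C1*exp(-3*x)


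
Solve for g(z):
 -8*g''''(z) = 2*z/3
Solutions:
 g(z) = C1 + C2*z + C3*z^2 + C4*z^3 - z^5/1440


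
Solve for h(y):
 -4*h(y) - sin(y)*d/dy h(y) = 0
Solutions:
 h(y) = C1*(cos(y)^2 + 2*cos(y) + 1)/(cos(y)^2 - 2*cos(y) + 1)


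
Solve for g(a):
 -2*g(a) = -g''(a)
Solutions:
 g(a) = C1*exp(-sqrt(2)*a) + C2*exp(sqrt(2)*a)


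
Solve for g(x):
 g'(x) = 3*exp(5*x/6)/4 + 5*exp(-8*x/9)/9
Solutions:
 g(x) = C1 + 9*exp(5*x/6)/10 - 5*exp(-8*x/9)/8


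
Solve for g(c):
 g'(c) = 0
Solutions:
 g(c) = C1


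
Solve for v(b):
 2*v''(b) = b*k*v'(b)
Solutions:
 v(b) = Piecewise((-sqrt(pi)*C1*erf(b*sqrt(-k)/2)/sqrt(-k) - C2, (k > 0) | (k < 0)), (-C1*b - C2, True))


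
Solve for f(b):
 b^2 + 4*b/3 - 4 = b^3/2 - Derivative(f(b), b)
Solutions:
 f(b) = C1 + b^4/8 - b^3/3 - 2*b^2/3 + 4*b


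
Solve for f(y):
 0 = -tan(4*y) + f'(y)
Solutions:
 f(y) = C1 - log(cos(4*y))/4


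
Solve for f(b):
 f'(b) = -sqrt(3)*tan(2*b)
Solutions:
 f(b) = C1 + sqrt(3)*log(cos(2*b))/2


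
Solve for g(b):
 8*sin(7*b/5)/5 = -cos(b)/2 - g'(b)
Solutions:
 g(b) = C1 - sin(b)/2 + 8*cos(7*b/5)/7


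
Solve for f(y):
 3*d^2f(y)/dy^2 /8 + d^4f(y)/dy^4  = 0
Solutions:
 f(y) = C1 + C2*y + C3*sin(sqrt(6)*y/4) + C4*cos(sqrt(6)*y/4)


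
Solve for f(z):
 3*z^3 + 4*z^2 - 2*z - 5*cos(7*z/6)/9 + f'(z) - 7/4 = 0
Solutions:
 f(z) = C1 - 3*z^4/4 - 4*z^3/3 + z^2 + 7*z/4 + 10*sin(7*z/6)/21


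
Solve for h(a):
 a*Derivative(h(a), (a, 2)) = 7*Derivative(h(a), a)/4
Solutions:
 h(a) = C1 + C2*a^(11/4)


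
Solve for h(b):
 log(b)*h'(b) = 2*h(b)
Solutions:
 h(b) = C1*exp(2*li(b))


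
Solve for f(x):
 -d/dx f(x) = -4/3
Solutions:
 f(x) = C1 + 4*x/3


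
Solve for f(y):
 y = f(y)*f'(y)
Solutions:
 f(y) = -sqrt(C1 + y^2)
 f(y) = sqrt(C1 + y^2)


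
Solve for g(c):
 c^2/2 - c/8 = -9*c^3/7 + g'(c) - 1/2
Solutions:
 g(c) = C1 + 9*c^4/28 + c^3/6 - c^2/16 + c/2


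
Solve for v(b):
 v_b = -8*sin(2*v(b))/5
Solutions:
 8*b/5 + log(cos(2*v(b)) - 1)/4 - log(cos(2*v(b)) + 1)/4 = C1


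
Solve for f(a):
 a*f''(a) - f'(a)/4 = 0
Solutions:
 f(a) = C1 + C2*a^(5/4)


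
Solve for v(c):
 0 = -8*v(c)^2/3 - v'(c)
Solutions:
 v(c) = 3/(C1 + 8*c)


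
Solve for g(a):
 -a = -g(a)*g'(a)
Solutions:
 g(a) = -sqrt(C1 + a^2)
 g(a) = sqrt(C1 + a^2)


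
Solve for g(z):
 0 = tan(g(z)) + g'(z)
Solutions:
 g(z) = pi - asin(C1*exp(-z))
 g(z) = asin(C1*exp(-z))


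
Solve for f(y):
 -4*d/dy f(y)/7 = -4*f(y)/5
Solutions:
 f(y) = C1*exp(7*y/5)


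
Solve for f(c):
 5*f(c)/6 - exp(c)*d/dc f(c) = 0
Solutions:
 f(c) = C1*exp(-5*exp(-c)/6)


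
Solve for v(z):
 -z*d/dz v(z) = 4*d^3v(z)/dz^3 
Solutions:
 v(z) = C1 + Integral(C2*airyai(-2^(1/3)*z/2) + C3*airybi(-2^(1/3)*z/2), z)


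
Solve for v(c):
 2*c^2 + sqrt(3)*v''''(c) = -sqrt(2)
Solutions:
 v(c) = C1 + C2*c + C3*c^2 + C4*c^3 - sqrt(3)*c^6/540 - sqrt(6)*c^4/72


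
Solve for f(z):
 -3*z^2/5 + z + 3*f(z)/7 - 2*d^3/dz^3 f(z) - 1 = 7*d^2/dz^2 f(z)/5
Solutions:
 f(z) = C1*exp(-z*(343*7^(1/3)/(180*sqrt(9655) + 17849)^(1/3) + 98 + 7^(2/3)*(180*sqrt(9655) + 17849)^(1/3))/420)*sin(sqrt(3)*7^(1/3)*z*(-7^(1/3)*(180*sqrt(9655) + 17849)^(1/3) + 343/(180*sqrt(9655) + 17849)^(1/3))/420) + C2*exp(-z*(343*7^(1/3)/(180*sqrt(9655) + 17849)^(1/3) + 98 + 7^(2/3)*(180*sqrt(9655) + 17849)^(1/3))/420)*cos(sqrt(3)*7^(1/3)*z*(-7^(1/3)*(180*sqrt(9655) + 17849)^(1/3) + 343/(180*sqrt(9655) + 17849)^(1/3))/420) + C3*exp(z*(-49 + 343*7^(1/3)/(180*sqrt(9655) + 17849)^(1/3) + 7^(2/3)*(180*sqrt(9655) + 17849)^(1/3))/210) + 7*z^2/5 - 7*z/3 + 287/25


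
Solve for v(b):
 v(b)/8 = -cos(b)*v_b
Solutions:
 v(b) = C1*(sin(b) - 1)^(1/16)/(sin(b) + 1)^(1/16)


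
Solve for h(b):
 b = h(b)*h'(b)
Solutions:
 h(b) = -sqrt(C1 + b^2)
 h(b) = sqrt(C1 + b^2)


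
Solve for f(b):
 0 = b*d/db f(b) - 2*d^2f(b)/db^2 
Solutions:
 f(b) = C1 + C2*erfi(b/2)


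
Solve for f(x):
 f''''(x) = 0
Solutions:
 f(x) = C1 + C2*x + C3*x^2 + C4*x^3


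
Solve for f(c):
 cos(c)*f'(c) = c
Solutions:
 f(c) = C1 + Integral(c/cos(c), c)


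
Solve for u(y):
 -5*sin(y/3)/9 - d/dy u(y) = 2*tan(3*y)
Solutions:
 u(y) = C1 + 2*log(cos(3*y))/3 + 5*cos(y/3)/3


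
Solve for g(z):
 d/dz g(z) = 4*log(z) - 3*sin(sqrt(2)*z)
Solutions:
 g(z) = C1 + 4*z*log(z) - 4*z + 3*sqrt(2)*cos(sqrt(2)*z)/2


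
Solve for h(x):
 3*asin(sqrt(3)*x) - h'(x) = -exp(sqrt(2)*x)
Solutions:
 h(x) = C1 + 3*x*asin(sqrt(3)*x) + sqrt(3)*sqrt(1 - 3*x^2) + sqrt(2)*exp(sqrt(2)*x)/2


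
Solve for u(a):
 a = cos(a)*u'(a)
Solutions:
 u(a) = C1 + Integral(a/cos(a), a)


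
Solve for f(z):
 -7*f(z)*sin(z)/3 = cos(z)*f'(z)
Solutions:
 f(z) = C1*cos(z)^(7/3)


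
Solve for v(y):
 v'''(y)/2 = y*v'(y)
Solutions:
 v(y) = C1 + Integral(C2*airyai(2^(1/3)*y) + C3*airybi(2^(1/3)*y), y)


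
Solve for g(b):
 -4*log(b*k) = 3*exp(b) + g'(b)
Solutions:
 g(b) = C1 - 4*b*log(b*k) + 4*b - 3*exp(b)


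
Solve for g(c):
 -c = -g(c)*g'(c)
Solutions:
 g(c) = -sqrt(C1 + c^2)
 g(c) = sqrt(C1 + c^2)


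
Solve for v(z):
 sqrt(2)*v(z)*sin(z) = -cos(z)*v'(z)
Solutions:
 v(z) = C1*cos(z)^(sqrt(2))


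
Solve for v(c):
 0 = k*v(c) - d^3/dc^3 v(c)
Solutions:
 v(c) = C1*exp(c*k^(1/3)) + C2*exp(c*k^(1/3)*(-1 + sqrt(3)*I)/2) + C3*exp(-c*k^(1/3)*(1 + sqrt(3)*I)/2)


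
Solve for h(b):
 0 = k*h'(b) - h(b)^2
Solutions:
 h(b) = -k/(C1*k + b)


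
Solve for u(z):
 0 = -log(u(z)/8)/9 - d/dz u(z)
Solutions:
 -9*Integral(1/(-log(_y) + 3*log(2)), (_y, u(z))) = C1 - z


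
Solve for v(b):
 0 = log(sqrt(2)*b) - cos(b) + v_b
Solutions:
 v(b) = C1 - b*log(b) - b*log(2)/2 + b + sin(b)


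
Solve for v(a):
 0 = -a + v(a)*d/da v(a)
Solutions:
 v(a) = -sqrt(C1 + a^2)
 v(a) = sqrt(C1 + a^2)


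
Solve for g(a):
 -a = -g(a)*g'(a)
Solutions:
 g(a) = -sqrt(C1 + a^2)
 g(a) = sqrt(C1 + a^2)


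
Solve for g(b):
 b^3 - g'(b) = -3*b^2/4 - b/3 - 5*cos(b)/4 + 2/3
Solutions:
 g(b) = C1 + b^4/4 + b^3/4 + b^2/6 - 2*b/3 + 5*sin(b)/4


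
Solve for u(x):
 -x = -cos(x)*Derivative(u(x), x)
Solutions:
 u(x) = C1 + Integral(x/cos(x), x)


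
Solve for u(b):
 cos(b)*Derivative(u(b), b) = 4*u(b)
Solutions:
 u(b) = C1*(sin(b)^2 + 2*sin(b) + 1)/(sin(b)^2 - 2*sin(b) + 1)


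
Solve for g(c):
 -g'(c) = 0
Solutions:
 g(c) = C1


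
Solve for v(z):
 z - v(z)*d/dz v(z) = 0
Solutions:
 v(z) = -sqrt(C1 + z^2)
 v(z) = sqrt(C1 + z^2)


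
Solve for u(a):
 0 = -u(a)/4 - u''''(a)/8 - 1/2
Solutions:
 u(a) = (C1*sin(2^(3/4)*a/2) + C2*cos(2^(3/4)*a/2))*exp(-2^(3/4)*a/2) + (C3*sin(2^(3/4)*a/2) + C4*cos(2^(3/4)*a/2))*exp(2^(3/4)*a/2) - 2


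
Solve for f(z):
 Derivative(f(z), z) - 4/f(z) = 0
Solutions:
 f(z) = -sqrt(C1 + 8*z)
 f(z) = sqrt(C1 + 8*z)


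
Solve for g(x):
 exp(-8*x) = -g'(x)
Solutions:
 g(x) = C1 + exp(-8*x)/8


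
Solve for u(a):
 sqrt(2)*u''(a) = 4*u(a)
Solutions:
 u(a) = C1*exp(-2^(3/4)*a) + C2*exp(2^(3/4)*a)


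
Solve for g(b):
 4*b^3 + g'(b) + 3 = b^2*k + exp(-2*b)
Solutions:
 g(b) = C1 - b^4 + b^3*k/3 - 3*b - exp(-2*b)/2


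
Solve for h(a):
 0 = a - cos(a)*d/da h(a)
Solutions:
 h(a) = C1 + Integral(a/cos(a), a)


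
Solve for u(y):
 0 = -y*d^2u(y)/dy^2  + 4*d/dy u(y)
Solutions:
 u(y) = C1 + C2*y^5


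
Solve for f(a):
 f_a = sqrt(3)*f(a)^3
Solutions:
 f(a) = -sqrt(2)*sqrt(-1/(C1 + sqrt(3)*a))/2
 f(a) = sqrt(2)*sqrt(-1/(C1 + sqrt(3)*a))/2


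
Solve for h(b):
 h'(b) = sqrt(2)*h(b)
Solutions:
 h(b) = C1*exp(sqrt(2)*b)


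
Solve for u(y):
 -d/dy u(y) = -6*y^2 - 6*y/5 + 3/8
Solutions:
 u(y) = C1 + 2*y^3 + 3*y^2/5 - 3*y/8


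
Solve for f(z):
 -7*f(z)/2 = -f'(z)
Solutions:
 f(z) = C1*exp(7*z/2)


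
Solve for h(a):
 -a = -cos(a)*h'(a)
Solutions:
 h(a) = C1 + Integral(a/cos(a), a)


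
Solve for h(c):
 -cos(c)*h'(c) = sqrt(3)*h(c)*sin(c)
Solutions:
 h(c) = C1*cos(c)^(sqrt(3))


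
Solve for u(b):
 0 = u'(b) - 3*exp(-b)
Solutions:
 u(b) = C1 - 3*exp(-b)


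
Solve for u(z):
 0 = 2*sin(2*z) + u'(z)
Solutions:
 u(z) = C1 + cos(2*z)


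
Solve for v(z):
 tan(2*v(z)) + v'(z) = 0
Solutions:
 v(z) = -asin(C1*exp(-2*z))/2 + pi/2
 v(z) = asin(C1*exp(-2*z))/2


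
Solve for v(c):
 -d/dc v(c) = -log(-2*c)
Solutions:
 v(c) = C1 + c*log(-c) + c*(-1 + log(2))


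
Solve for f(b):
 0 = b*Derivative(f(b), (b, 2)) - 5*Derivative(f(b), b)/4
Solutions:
 f(b) = C1 + C2*b^(9/4)


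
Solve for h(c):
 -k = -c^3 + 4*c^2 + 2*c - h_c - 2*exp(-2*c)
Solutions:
 h(c) = C1 - c^4/4 + 4*c^3/3 + c^2 + c*k + exp(-2*c)


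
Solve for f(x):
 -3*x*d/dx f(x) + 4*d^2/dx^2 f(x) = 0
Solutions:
 f(x) = C1 + C2*erfi(sqrt(6)*x/4)


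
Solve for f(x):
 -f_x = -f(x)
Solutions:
 f(x) = C1*exp(x)


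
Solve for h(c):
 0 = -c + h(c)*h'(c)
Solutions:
 h(c) = -sqrt(C1 + c^2)
 h(c) = sqrt(C1 + c^2)


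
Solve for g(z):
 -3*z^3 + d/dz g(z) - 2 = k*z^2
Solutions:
 g(z) = C1 + k*z^3/3 + 3*z^4/4 + 2*z


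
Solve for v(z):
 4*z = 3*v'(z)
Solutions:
 v(z) = C1 + 2*z^2/3


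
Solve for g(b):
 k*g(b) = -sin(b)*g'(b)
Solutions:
 g(b) = C1*exp(k*(-log(cos(b) - 1) + log(cos(b) + 1))/2)


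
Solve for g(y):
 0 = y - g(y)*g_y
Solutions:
 g(y) = -sqrt(C1 + y^2)
 g(y) = sqrt(C1 + y^2)


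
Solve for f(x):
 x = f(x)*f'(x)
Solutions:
 f(x) = -sqrt(C1 + x^2)
 f(x) = sqrt(C1 + x^2)


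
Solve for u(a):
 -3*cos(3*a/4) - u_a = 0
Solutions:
 u(a) = C1 - 4*sin(3*a/4)


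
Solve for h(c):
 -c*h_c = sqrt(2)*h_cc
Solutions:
 h(c) = C1 + C2*erf(2^(1/4)*c/2)


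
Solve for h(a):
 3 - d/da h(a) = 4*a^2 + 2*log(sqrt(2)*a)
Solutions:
 h(a) = C1 - 4*a^3/3 - 2*a*log(a) - a*log(2) + 5*a


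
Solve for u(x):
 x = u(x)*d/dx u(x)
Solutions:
 u(x) = -sqrt(C1 + x^2)
 u(x) = sqrt(C1 + x^2)


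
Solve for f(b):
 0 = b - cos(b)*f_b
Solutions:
 f(b) = C1 + Integral(b/cos(b), b)


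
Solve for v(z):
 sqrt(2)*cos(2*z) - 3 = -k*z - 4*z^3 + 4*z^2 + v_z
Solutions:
 v(z) = C1 + k*z^2/2 + z^4 - 4*z^3/3 - 3*z + sqrt(2)*sin(2*z)/2


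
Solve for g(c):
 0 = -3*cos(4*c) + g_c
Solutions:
 g(c) = C1 + 3*sin(4*c)/4


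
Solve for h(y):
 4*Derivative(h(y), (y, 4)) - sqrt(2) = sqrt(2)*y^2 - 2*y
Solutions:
 h(y) = C1 + C2*y + C3*y^2 + C4*y^3 + sqrt(2)*y^6/1440 - y^5/240 + sqrt(2)*y^4/96


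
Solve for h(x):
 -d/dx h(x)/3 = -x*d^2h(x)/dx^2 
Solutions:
 h(x) = C1 + C2*x^(4/3)


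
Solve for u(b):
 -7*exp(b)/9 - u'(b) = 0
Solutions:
 u(b) = C1 - 7*exp(b)/9


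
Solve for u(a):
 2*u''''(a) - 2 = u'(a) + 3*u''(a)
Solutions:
 u(a) = C1 + C2*exp(-a) + C3*exp(a*(1 - sqrt(3))/2) + C4*exp(a*(1 + sqrt(3))/2) - 2*a


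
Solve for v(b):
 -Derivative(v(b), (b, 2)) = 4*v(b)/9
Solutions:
 v(b) = C1*sin(2*b/3) + C2*cos(2*b/3)


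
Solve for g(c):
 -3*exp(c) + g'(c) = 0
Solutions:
 g(c) = C1 + 3*exp(c)


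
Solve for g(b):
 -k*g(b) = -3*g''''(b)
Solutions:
 g(b) = C1*exp(-3^(3/4)*b*k^(1/4)/3) + C2*exp(3^(3/4)*b*k^(1/4)/3) + C3*exp(-3^(3/4)*I*b*k^(1/4)/3) + C4*exp(3^(3/4)*I*b*k^(1/4)/3)


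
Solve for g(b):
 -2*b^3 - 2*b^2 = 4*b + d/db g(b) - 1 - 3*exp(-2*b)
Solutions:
 g(b) = C1 - b^4/2 - 2*b^3/3 - 2*b^2 + b - 3*exp(-2*b)/2


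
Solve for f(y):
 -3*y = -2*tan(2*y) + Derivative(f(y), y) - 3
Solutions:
 f(y) = C1 - 3*y^2/2 + 3*y - log(cos(2*y))


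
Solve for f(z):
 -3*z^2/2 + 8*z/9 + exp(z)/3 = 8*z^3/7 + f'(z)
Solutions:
 f(z) = C1 - 2*z^4/7 - z^3/2 + 4*z^2/9 + exp(z)/3


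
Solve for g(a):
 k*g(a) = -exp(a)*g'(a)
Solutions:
 g(a) = C1*exp(k*exp(-a))


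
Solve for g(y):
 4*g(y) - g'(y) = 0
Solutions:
 g(y) = C1*exp(4*y)


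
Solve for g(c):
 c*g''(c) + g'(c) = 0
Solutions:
 g(c) = C1 + C2*log(c)


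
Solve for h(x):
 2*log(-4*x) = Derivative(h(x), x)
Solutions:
 h(x) = C1 + 2*x*log(-x) + 2*x*(-1 + 2*log(2))


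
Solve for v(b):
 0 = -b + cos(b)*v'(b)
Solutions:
 v(b) = C1 + Integral(b/cos(b), b)


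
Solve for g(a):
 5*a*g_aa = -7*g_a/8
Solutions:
 g(a) = C1 + C2*a^(33/40)


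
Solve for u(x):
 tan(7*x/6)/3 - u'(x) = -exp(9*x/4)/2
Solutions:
 u(x) = C1 + 2*exp(9*x/4)/9 - 2*log(cos(7*x/6))/7


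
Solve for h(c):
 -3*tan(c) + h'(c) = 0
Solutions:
 h(c) = C1 - 3*log(cos(c))


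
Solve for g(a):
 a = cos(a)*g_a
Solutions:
 g(a) = C1 + Integral(a/cos(a), a)


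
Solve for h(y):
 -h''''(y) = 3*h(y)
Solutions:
 h(y) = (C1*sin(sqrt(2)*3^(1/4)*y/2) + C2*cos(sqrt(2)*3^(1/4)*y/2))*exp(-sqrt(2)*3^(1/4)*y/2) + (C3*sin(sqrt(2)*3^(1/4)*y/2) + C4*cos(sqrt(2)*3^(1/4)*y/2))*exp(sqrt(2)*3^(1/4)*y/2)


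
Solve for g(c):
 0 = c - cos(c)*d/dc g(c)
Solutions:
 g(c) = C1 + Integral(c/cos(c), c)


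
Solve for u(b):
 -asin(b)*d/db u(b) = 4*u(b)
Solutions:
 u(b) = C1*exp(-4*Integral(1/asin(b), b))


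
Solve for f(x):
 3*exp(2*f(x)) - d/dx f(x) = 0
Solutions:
 f(x) = log(-sqrt(-1/(C1 + 3*x))) - log(2)/2
 f(x) = log(-1/(C1 + 3*x))/2 - log(2)/2


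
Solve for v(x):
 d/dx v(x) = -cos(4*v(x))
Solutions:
 v(x) = -asin((C1 + exp(8*x))/(C1 - exp(8*x)))/4 + pi/4
 v(x) = asin((C1 + exp(8*x))/(C1 - exp(8*x)))/4


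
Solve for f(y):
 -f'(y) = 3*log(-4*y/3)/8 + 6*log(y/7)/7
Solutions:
 f(y) = C1 - 69*y*log(y)/56 + 3*y*(-14*log(2) + 7*log(3) + 23 + 16*log(7) - 7*I*pi)/56


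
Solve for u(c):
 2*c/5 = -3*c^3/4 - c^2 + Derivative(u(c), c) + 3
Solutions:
 u(c) = C1 + 3*c^4/16 + c^3/3 + c^2/5 - 3*c


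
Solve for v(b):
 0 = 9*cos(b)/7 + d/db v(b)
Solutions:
 v(b) = C1 - 9*sin(b)/7


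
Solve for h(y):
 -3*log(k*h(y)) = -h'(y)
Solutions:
 li(k*h(y))/k = C1 + 3*y


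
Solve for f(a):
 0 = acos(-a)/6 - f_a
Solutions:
 f(a) = C1 + a*acos(-a)/6 + sqrt(1 - a^2)/6


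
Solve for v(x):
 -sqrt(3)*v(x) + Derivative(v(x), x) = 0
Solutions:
 v(x) = C1*exp(sqrt(3)*x)


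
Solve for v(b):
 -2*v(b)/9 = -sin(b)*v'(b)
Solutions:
 v(b) = C1*(cos(b) - 1)^(1/9)/(cos(b) + 1)^(1/9)


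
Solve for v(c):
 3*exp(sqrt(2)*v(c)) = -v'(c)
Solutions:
 v(c) = sqrt(2)*(2*log(1/(C1 + 3*c)) - log(2))/4


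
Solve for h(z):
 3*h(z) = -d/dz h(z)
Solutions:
 h(z) = C1*exp(-3*z)


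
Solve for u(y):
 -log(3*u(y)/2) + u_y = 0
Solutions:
 Integral(1/(-log(_y) - log(3) + log(2)), (_y, u(y))) = C1 - y


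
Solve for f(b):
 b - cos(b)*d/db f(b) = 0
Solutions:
 f(b) = C1 + Integral(b/cos(b), b)


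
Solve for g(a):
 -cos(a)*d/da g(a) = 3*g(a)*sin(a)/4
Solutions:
 g(a) = C1*cos(a)^(3/4)


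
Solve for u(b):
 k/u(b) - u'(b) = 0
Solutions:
 u(b) = -sqrt(C1 + 2*b*k)
 u(b) = sqrt(C1 + 2*b*k)


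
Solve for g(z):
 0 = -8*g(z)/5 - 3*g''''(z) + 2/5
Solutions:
 g(z) = (C1*sin(15^(3/4)*2^(1/4)*z/15) + C2*cos(15^(3/4)*2^(1/4)*z/15))*exp(-15^(3/4)*2^(1/4)*z/15) + (C3*sin(15^(3/4)*2^(1/4)*z/15) + C4*cos(15^(3/4)*2^(1/4)*z/15))*exp(15^(3/4)*2^(1/4)*z/15) + 1/4


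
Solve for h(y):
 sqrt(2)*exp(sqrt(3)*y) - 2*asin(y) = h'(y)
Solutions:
 h(y) = C1 - 2*y*asin(y) - 2*sqrt(1 - y^2) + sqrt(6)*exp(sqrt(3)*y)/3


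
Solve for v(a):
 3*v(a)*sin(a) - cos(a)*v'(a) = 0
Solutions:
 v(a) = C1/cos(a)^3


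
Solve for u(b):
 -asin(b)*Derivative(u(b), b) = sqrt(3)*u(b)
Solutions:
 u(b) = C1*exp(-sqrt(3)*Integral(1/asin(b), b))


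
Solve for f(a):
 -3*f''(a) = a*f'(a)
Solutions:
 f(a) = C1 + C2*erf(sqrt(6)*a/6)


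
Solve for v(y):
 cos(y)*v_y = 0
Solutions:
 v(y) = C1


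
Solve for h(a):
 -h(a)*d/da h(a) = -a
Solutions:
 h(a) = -sqrt(C1 + a^2)
 h(a) = sqrt(C1 + a^2)


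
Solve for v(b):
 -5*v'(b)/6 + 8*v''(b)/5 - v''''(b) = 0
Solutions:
 v(b) = C1 + C2*exp(30^(1/3)*b*(16*30^(1/3)/(13*sqrt(105) + 375)^(1/3) + (13*sqrt(105) + 375)^(1/3))/60)*sin(10^(1/3)*3^(1/6)*b*(-3^(2/3)*(13*sqrt(105) + 375)^(1/3) + 48*10^(1/3)/(13*sqrt(105) + 375)^(1/3))/60) + C3*exp(30^(1/3)*b*(16*30^(1/3)/(13*sqrt(105) + 375)^(1/3) + (13*sqrt(105) + 375)^(1/3))/60)*cos(10^(1/3)*3^(1/6)*b*(-3^(2/3)*(13*sqrt(105) + 375)^(1/3) + 48*10^(1/3)/(13*sqrt(105) + 375)^(1/3))/60) + C4*exp(-30^(1/3)*b*(16*30^(1/3)/(13*sqrt(105) + 375)^(1/3) + (13*sqrt(105) + 375)^(1/3))/30)


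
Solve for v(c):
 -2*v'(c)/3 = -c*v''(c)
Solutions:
 v(c) = C1 + C2*c^(5/3)


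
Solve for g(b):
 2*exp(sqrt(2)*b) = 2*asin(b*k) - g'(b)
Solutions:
 g(b) = C1 + 2*Piecewise((b*asin(b*k) + sqrt(-b^2*k^2 + 1)/k, Ne(k, 0)), (0, True)) - sqrt(2)*exp(sqrt(2)*b)


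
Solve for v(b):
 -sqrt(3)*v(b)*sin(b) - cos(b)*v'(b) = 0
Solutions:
 v(b) = C1*cos(b)^(sqrt(3))


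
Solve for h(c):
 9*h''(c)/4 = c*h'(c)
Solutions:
 h(c) = C1 + C2*erfi(sqrt(2)*c/3)


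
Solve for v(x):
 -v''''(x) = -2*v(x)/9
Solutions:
 v(x) = C1*exp(-2^(1/4)*sqrt(3)*x/3) + C2*exp(2^(1/4)*sqrt(3)*x/3) + C3*sin(2^(1/4)*sqrt(3)*x/3) + C4*cos(2^(1/4)*sqrt(3)*x/3)


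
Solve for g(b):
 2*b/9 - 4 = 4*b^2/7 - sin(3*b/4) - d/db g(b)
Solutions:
 g(b) = C1 + 4*b^3/21 - b^2/9 + 4*b + 4*cos(3*b/4)/3


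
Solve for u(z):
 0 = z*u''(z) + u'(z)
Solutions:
 u(z) = C1 + C2*log(z)


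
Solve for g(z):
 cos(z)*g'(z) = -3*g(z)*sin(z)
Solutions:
 g(z) = C1*cos(z)^3


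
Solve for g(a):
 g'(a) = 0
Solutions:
 g(a) = C1


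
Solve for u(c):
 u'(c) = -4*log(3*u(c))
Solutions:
 Integral(1/(log(_y) + log(3)), (_y, u(c)))/4 = C1 - c


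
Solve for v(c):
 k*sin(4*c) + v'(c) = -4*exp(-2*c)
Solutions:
 v(c) = C1 + k*cos(4*c)/4 + 2*exp(-2*c)


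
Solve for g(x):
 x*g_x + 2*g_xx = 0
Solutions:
 g(x) = C1 + C2*erf(x/2)


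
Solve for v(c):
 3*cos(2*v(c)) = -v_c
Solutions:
 v(c) = -asin((C1 + exp(12*c))/(C1 - exp(12*c)))/2 + pi/2
 v(c) = asin((C1 + exp(12*c))/(C1 - exp(12*c)))/2


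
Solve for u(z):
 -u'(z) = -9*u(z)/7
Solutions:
 u(z) = C1*exp(9*z/7)


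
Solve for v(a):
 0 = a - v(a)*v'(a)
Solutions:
 v(a) = -sqrt(C1 + a^2)
 v(a) = sqrt(C1 + a^2)


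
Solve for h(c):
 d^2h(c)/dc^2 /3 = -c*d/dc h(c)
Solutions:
 h(c) = C1 + C2*erf(sqrt(6)*c/2)


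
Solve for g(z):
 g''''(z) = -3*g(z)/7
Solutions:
 g(z) = (C1*sin(sqrt(2)*3^(1/4)*7^(3/4)*z/14) + C2*cos(sqrt(2)*3^(1/4)*7^(3/4)*z/14))*exp(-sqrt(2)*3^(1/4)*7^(3/4)*z/14) + (C3*sin(sqrt(2)*3^(1/4)*7^(3/4)*z/14) + C4*cos(sqrt(2)*3^(1/4)*7^(3/4)*z/14))*exp(sqrt(2)*3^(1/4)*7^(3/4)*z/14)


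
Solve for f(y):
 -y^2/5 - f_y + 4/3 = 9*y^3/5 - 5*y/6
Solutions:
 f(y) = C1 - 9*y^4/20 - y^3/15 + 5*y^2/12 + 4*y/3


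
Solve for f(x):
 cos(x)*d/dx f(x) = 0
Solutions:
 f(x) = C1


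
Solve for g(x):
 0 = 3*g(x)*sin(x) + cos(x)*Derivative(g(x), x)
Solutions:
 g(x) = C1*cos(x)^3


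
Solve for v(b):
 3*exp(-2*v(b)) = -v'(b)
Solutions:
 v(b) = log(-sqrt(C1 - 6*b))
 v(b) = log(C1 - 6*b)/2


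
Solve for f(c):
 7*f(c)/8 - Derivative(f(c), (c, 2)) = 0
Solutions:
 f(c) = C1*exp(-sqrt(14)*c/4) + C2*exp(sqrt(14)*c/4)


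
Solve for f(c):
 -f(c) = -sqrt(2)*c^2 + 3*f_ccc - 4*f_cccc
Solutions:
 f(c) = C1*exp(c*(-2 - 11/(199 + 6*sqrt(1137))^(1/3) + (199 + 6*sqrt(1137))^(1/3))/24)*sin(sqrt(3)*c*(11/(199 + 6*sqrt(1137))^(1/3) + (199 + 6*sqrt(1137))^(1/3))/24) + C2*exp(c*(-2 - 11/(199 + 6*sqrt(1137))^(1/3) + (199 + 6*sqrt(1137))^(1/3))/24)*cos(sqrt(3)*c*(11/(199 + 6*sqrt(1137))^(1/3) + (199 + 6*sqrt(1137))^(1/3))/24) + C3*exp(c) + C4*exp(c*(-(199 + 6*sqrt(1137))^(1/3) - 1 + 11/(199 + 6*sqrt(1137))^(1/3))/12) + sqrt(2)*c^2


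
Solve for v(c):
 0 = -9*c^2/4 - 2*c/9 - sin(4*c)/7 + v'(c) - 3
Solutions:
 v(c) = C1 + 3*c^3/4 + c^2/9 + 3*c - cos(4*c)/28


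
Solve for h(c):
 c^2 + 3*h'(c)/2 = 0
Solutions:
 h(c) = C1 - 2*c^3/9


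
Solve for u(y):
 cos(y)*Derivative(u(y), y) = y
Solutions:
 u(y) = C1 + Integral(y/cos(y), y)


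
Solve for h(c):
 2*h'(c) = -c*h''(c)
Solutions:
 h(c) = C1 + C2/c


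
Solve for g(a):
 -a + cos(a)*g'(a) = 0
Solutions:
 g(a) = C1 + Integral(a/cos(a), a)


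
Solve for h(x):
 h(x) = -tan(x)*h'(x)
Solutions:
 h(x) = C1/sin(x)


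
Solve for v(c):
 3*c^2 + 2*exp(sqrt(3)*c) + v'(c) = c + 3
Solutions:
 v(c) = C1 - c^3 + c^2/2 + 3*c - 2*sqrt(3)*exp(sqrt(3)*c)/3


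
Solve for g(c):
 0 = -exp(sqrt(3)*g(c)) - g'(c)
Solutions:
 g(c) = sqrt(3)*(2*log(1/(C1 + c)) - log(3))/6


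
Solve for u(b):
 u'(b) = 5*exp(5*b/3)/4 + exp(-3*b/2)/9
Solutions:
 u(b) = C1 + 3*exp(5*b/3)/4 - 2*exp(-3*b/2)/27


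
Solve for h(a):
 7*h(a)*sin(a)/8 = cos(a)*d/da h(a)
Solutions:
 h(a) = C1/cos(a)^(7/8)


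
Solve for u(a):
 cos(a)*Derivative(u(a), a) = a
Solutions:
 u(a) = C1 + Integral(a/cos(a), a)


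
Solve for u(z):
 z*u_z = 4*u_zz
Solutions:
 u(z) = C1 + C2*erfi(sqrt(2)*z/4)


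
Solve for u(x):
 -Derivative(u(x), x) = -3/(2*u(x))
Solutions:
 u(x) = -sqrt(C1 + 3*x)
 u(x) = sqrt(C1 + 3*x)


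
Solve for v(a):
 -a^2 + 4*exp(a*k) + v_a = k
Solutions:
 v(a) = C1 + a^3/3 + a*k - 4*exp(a*k)/k


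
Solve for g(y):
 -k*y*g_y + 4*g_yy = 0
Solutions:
 g(y) = Piecewise((-sqrt(2)*sqrt(pi)*C1*erf(sqrt(2)*y*sqrt(-k)/4)/sqrt(-k) - C2, (k > 0) | (k < 0)), (-C1*y - C2, True))


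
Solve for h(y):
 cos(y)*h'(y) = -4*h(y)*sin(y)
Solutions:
 h(y) = C1*cos(y)^4


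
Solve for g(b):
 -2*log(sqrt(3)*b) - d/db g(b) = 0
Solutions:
 g(b) = C1 - 2*b*log(b) - b*log(3) + 2*b


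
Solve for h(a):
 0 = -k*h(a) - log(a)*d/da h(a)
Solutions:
 h(a) = C1*exp(-k*li(a))


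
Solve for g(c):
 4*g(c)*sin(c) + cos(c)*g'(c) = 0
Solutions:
 g(c) = C1*cos(c)^4


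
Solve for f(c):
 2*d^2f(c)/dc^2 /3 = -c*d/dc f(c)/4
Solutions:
 f(c) = C1 + C2*erf(sqrt(3)*c/4)


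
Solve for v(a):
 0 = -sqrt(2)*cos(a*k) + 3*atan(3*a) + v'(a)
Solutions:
 v(a) = C1 - 3*a*atan(3*a) + sqrt(2)*Piecewise((sin(a*k)/k, Ne(k, 0)), (a, True)) + log(9*a^2 + 1)/2


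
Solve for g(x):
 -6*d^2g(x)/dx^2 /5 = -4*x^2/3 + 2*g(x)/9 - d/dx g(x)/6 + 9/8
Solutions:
 g(x) = 6*x^2 + 9*x + (C1*sin(sqrt(935)*x/72) + C2*cos(sqrt(935)*x/72))*exp(5*x/72) - 5049/80


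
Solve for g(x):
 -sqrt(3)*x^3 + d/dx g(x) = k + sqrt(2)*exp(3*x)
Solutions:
 g(x) = C1 + k*x + sqrt(3)*x^4/4 + sqrt(2)*exp(3*x)/3


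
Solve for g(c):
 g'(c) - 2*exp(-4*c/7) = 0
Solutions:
 g(c) = C1 - 7*exp(-4*c/7)/2


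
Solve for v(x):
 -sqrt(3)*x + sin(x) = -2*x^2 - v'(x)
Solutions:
 v(x) = C1 - 2*x^3/3 + sqrt(3)*x^2/2 + cos(x)


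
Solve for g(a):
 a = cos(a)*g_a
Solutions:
 g(a) = C1 + Integral(a/cos(a), a)


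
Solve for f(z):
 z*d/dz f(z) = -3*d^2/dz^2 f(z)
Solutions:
 f(z) = C1 + C2*erf(sqrt(6)*z/6)


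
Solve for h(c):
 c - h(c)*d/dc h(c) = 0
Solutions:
 h(c) = -sqrt(C1 + c^2)
 h(c) = sqrt(C1 + c^2)


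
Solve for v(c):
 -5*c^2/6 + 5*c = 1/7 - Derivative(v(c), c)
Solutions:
 v(c) = C1 + 5*c^3/18 - 5*c^2/2 + c/7


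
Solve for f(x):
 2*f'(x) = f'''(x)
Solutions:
 f(x) = C1 + C2*exp(-sqrt(2)*x) + C3*exp(sqrt(2)*x)


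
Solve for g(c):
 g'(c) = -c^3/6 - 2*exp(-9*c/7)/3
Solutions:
 g(c) = C1 - c^4/24 + 14*exp(-9*c/7)/27


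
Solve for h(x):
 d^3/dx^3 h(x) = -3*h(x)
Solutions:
 h(x) = C3*exp(-3^(1/3)*x) + (C1*sin(3^(5/6)*x/2) + C2*cos(3^(5/6)*x/2))*exp(3^(1/3)*x/2)


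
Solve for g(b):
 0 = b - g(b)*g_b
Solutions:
 g(b) = -sqrt(C1 + b^2)
 g(b) = sqrt(C1 + b^2)


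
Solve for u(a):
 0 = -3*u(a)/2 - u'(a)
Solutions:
 u(a) = C1*exp(-3*a/2)


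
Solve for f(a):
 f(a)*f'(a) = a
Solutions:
 f(a) = -sqrt(C1 + a^2)
 f(a) = sqrt(C1 + a^2)


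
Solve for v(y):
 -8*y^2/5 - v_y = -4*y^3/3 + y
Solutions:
 v(y) = C1 + y^4/3 - 8*y^3/15 - y^2/2


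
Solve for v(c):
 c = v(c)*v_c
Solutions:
 v(c) = -sqrt(C1 + c^2)
 v(c) = sqrt(C1 + c^2)


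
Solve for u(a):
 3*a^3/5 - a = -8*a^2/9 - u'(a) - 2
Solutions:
 u(a) = C1 - 3*a^4/20 - 8*a^3/27 + a^2/2 - 2*a


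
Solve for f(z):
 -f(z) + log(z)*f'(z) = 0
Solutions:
 f(z) = C1*exp(li(z))


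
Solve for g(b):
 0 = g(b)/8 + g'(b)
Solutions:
 g(b) = C1*exp(-b/8)


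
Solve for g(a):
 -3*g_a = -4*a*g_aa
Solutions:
 g(a) = C1 + C2*a^(7/4)


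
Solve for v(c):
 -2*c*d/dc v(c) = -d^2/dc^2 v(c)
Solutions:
 v(c) = C1 + C2*erfi(c)


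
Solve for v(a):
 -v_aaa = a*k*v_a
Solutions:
 v(a) = C1 + Integral(C2*airyai(a*(-k)^(1/3)) + C3*airybi(a*(-k)^(1/3)), a)


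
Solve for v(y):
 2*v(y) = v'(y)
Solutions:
 v(y) = C1*exp(2*y)


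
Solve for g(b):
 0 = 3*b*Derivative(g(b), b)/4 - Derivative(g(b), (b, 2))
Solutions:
 g(b) = C1 + C2*erfi(sqrt(6)*b/4)


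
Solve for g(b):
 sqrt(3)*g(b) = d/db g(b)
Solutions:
 g(b) = C1*exp(sqrt(3)*b)


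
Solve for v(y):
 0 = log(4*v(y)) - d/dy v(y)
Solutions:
 -Integral(1/(log(_y) + 2*log(2)), (_y, v(y))) = C1 - y


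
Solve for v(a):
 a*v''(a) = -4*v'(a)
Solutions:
 v(a) = C1 + C2/a^3


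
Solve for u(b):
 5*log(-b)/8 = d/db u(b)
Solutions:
 u(b) = C1 + 5*b*log(-b)/8 - 5*b/8


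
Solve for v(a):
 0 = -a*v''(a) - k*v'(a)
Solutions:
 v(a) = C1 + a^(1 - re(k))*(C2*sin(log(a)*Abs(im(k))) + C3*cos(log(a)*im(k)))


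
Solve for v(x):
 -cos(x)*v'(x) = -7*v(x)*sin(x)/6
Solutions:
 v(x) = C1/cos(x)^(7/6)


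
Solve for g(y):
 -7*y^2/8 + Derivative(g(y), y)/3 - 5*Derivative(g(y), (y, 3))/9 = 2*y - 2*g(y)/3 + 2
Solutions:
 g(y) = C1*exp(-5^(1/3)*y*(5^(1/3)/(2*sqrt(55) + 15)^(1/3) + (2*sqrt(55) + 15)^(1/3))/10)*sin(sqrt(3)*5^(1/3)*y*(-(2*sqrt(55) + 15)^(1/3) + 5^(1/3)/(2*sqrt(55) + 15)^(1/3))/10) + C2*exp(-5^(1/3)*y*(5^(1/3)/(2*sqrt(55) + 15)^(1/3) + (2*sqrt(55) + 15)^(1/3))/10)*cos(sqrt(3)*5^(1/3)*y*(-(2*sqrt(55) + 15)^(1/3) + 5^(1/3)/(2*sqrt(55) + 15)^(1/3))/10) + C3*exp(5^(1/3)*y*(5^(1/3)/(2*sqrt(55) + 15)^(1/3) + (2*sqrt(55) + 15)^(1/3))/5) + 21*y^2/16 + 27*y/16 + 69/32


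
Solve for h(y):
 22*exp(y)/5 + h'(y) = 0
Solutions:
 h(y) = C1 - 22*exp(y)/5


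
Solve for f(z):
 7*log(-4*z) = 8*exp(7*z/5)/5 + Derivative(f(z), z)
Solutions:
 f(z) = C1 + 7*z*log(-z) + 7*z*(-1 + 2*log(2)) - 8*exp(7*z/5)/7


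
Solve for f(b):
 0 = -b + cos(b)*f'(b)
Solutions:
 f(b) = C1 + Integral(b/cos(b), b)


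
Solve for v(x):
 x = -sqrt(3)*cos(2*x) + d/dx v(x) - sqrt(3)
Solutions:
 v(x) = C1 + x^2/2 + sqrt(3)*(x + sin(x)*cos(x))


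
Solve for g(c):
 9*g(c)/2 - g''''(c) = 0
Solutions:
 g(c) = C1*exp(-2^(3/4)*sqrt(3)*c/2) + C2*exp(2^(3/4)*sqrt(3)*c/2) + C3*sin(2^(3/4)*sqrt(3)*c/2) + C4*cos(2^(3/4)*sqrt(3)*c/2)


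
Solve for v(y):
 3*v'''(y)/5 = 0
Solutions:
 v(y) = C1 + C2*y + C3*y^2


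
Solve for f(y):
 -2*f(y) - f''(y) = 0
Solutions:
 f(y) = C1*sin(sqrt(2)*y) + C2*cos(sqrt(2)*y)


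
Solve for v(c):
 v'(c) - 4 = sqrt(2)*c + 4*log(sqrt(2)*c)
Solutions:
 v(c) = C1 + sqrt(2)*c^2/2 + 4*c*log(c) + c*log(4)


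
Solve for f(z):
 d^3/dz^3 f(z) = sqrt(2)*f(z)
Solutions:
 f(z) = C3*exp(2^(1/6)*z) + (C1*sin(2^(1/6)*sqrt(3)*z/2) + C2*cos(2^(1/6)*sqrt(3)*z/2))*exp(-2^(1/6)*z/2)


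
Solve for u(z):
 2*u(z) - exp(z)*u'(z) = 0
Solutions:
 u(z) = C1*exp(-2*exp(-z))


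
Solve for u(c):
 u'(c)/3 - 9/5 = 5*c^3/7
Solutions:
 u(c) = C1 + 15*c^4/28 + 27*c/5


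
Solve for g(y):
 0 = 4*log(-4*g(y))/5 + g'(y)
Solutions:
 5*Integral(1/(log(-_y) + 2*log(2)), (_y, g(y)))/4 = C1 - y


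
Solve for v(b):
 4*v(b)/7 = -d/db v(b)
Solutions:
 v(b) = C1*exp(-4*b/7)


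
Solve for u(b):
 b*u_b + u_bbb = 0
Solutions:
 u(b) = C1 + Integral(C2*airyai(-b) + C3*airybi(-b), b)


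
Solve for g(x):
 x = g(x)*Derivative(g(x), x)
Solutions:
 g(x) = -sqrt(C1 + x^2)
 g(x) = sqrt(C1 + x^2)


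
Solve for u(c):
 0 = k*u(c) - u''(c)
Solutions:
 u(c) = C1*exp(-c*sqrt(k)) + C2*exp(c*sqrt(k))


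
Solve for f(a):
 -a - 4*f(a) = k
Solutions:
 f(a) = -a/4 - k/4


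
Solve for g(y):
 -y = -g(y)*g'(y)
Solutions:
 g(y) = -sqrt(C1 + y^2)
 g(y) = sqrt(C1 + y^2)


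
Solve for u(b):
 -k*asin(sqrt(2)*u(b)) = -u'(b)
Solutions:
 Integral(1/asin(sqrt(2)*_y), (_y, u(b))) = C1 + b*k


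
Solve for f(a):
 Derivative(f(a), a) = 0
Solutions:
 f(a) = C1


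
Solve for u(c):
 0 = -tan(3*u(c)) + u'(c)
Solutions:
 u(c) = -asin(C1*exp(3*c))/3 + pi/3
 u(c) = asin(C1*exp(3*c))/3


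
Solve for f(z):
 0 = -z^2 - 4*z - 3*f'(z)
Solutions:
 f(z) = C1 - z^3/9 - 2*z^2/3


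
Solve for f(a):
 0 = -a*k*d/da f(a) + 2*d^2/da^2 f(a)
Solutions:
 f(a) = Piecewise((-sqrt(pi)*C1*erf(a*sqrt(-k)/2)/sqrt(-k) - C2, (k > 0) | (k < 0)), (-C1*a - C2, True))


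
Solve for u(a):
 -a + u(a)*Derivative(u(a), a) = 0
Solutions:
 u(a) = -sqrt(C1 + a^2)
 u(a) = sqrt(C1 + a^2)


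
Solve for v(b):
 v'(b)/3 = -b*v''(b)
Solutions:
 v(b) = C1 + C2*b^(2/3)


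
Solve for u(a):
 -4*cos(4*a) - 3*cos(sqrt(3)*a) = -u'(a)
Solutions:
 u(a) = C1 + sin(4*a) + sqrt(3)*sin(sqrt(3)*a)


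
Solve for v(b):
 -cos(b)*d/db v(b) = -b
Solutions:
 v(b) = C1 + Integral(b/cos(b), b)


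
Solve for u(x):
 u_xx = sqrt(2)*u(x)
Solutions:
 u(x) = C1*exp(-2^(1/4)*x) + C2*exp(2^(1/4)*x)


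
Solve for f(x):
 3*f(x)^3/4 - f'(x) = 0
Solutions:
 f(x) = -sqrt(2)*sqrt(-1/(C1 + 3*x))
 f(x) = sqrt(2)*sqrt(-1/(C1 + 3*x))


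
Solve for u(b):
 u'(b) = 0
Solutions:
 u(b) = C1


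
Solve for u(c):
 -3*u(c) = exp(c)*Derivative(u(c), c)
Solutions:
 u(c) = C1*exp(3*exp(-c))


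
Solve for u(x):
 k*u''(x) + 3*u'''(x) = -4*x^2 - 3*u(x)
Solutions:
 u(x) = C1*exp(-x*(2*2^(1/3)*k^2/(2*k^3 + sqrt(-4*k^6 + (2*k^3 + 729)^2) + 729)^(1/3) + 2*k + 2^(2/3)*(2*k^3 + sqrt(-4*k^6 + (2*k^3 + 729)^2) + 729)^(1/3))/18) + C2*exp(x*(-8*2^(1/3)*k^2/((-1 + sqrt(3)*I)*(2*k^3 + sqrt(-4*k^6 + (2*k^3 + 729)^2) + 729)^(1/3)) - 4*k + 2^(2/3)*(2*k^3 + sqrt(-4*k^6 + (2*k^3 + 729)^2) + 729)^(1/3) - 2^(2/3)*sqrt(3)*I*(2*k^3 + sqrt(-4*k^6 + (2*k^3 + 729)^2) + 729)^(1/3))/36) + C3*exp(x*(8*2^(1/3)*k^2/((1 + sqrt(3)*I)*(2*k^3 + sqrt(-4*k^6 + (2*k^3 + 729)^2) + 729)^(1/3)) - 4*k + 2^(2/3)*(2*k^3 + sqrt(-4*k^6 + (2*k^3 + 729)^2) + 729)^(1/3) + 2^(2/3)*sqrt(3)*I*(2*k^3 + sqrt(-4*k^6 + (2*k^3 + 729)^2) + 729)^(1/3))/36) + 8*k/9 - 4*x^2/3


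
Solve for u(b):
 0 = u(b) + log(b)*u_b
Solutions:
 u(b) = C1*exp(-li(b))


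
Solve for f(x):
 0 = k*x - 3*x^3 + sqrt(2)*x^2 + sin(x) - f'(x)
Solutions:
 f(x) = C1 + k*x^2/2 - 3*x^4/4 + sqrt(2)*x^3/3 - cos(x)


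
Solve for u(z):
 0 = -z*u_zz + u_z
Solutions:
 u(z) = C1 + C2*z^2


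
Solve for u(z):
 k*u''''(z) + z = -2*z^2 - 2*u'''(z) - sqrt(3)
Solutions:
 u(z) = C1 + C2*z + C3*z^2 + C4*exp(-2*z/k) - z^5/60 + z^4*(2*k - 1)/48 + z^3*(-2*k^2 + k - 2*sqrt(3))/24


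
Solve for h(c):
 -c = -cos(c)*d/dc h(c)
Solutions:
 h(c) = C1 + Integral(c/cos(c), c)


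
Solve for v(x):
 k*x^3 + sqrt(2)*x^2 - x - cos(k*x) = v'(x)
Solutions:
 v(x) = C1 + k*x^4/4 + sqrt(2)*x^3/3 - x^2/2 - sin(k*x)/k


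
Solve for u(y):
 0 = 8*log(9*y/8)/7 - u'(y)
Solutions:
 u(y) = C1 + 8*y*log(y)/7 - 24*y*log(2)/7 - 8*y/7 + 16*y*log(3)/7


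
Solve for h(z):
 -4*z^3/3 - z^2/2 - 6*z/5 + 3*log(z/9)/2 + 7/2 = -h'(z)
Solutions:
 h(z) = C1 + z^4/3 + z^3/6 + 3*z^2/5 - 3*z*log(z)/2 - 2*z + 3*z*log(3)


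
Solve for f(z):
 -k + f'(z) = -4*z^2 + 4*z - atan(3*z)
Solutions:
 f(z) = C1 + k*z - 4*z^3/3 + 2*z^2 - z*atan(3*z) + log(9*z^2 + 1)/6


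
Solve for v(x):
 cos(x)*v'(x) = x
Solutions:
 v(x) = C1 + Integral(x/cos(x), x)


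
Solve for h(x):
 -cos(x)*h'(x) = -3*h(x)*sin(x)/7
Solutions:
 h(x) = C1/cos(x)^(3/7)


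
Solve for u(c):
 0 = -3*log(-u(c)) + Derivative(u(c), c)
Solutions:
 -li(-u(c)) = C1 + 3*c


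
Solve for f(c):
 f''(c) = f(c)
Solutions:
 f(c) = C1*exp(-c) + C2*exp(c)


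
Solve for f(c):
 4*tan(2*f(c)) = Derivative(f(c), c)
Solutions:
 f(c) = -asin(C1*exp(8*c))/2 + pi/2
 f(c) = asin(C1*exp(8*c))/2


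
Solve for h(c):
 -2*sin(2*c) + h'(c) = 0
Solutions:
 h(c) = C1 - cos(2*c)


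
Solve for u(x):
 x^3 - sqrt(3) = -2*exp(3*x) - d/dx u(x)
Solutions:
 u(x) = C1 - x^4/4 + sqrt(3)*x - 2*exp(3*x)/3


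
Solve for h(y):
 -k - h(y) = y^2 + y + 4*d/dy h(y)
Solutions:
 h(y) = C1*exp(-y/4) - k - y^2 + 7*y - 28


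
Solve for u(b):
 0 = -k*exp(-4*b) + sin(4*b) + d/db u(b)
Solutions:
 u(b) = C1 - k*exp(-4*b)/4 + cos(4*b)/4


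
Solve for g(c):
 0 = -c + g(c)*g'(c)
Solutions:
 g(c) = -sqrt(C1 + c^2)
 g(c) = sqrt(C1 + c^2)


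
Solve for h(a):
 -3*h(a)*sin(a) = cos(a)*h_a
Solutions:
 h(a) = C1*cos(a)^3


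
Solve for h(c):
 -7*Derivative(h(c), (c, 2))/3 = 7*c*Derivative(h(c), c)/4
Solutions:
 h(c) = C1 + C2*erf(sqrt(6)*c/4)


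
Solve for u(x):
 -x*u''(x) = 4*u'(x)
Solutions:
 u(x) = C1 + C2/x^3


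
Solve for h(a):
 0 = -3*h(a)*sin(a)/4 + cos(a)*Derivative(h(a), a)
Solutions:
 h(a) = C1/cos(a)^(3/4)


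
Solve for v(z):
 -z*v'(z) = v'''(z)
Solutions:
 v(z) = C1 + Integral(C2*airyai(-z) + C3*airybi(-z), z)


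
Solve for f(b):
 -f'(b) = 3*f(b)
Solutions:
 f(b) = C1*exp(-3*b)


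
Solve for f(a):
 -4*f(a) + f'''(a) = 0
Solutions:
 f(a) = C3*exp(2^(2/3)*a) + (C1*sin(2^(2/3)*sqrt(3)*a/2) + C2*cos(2^(2/3)*sqrt(3)*a/2))*exp(-2^(2/3)*a/2)


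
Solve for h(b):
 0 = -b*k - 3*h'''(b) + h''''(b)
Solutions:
 h(b) = C1 + C2*b + C3*b^2 + C4*exp(3*b) - b^4*k/72 - b^3*k/54


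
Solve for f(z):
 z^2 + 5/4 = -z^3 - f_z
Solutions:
 f(z) = C1 - z^4/4 - z^3/3 - 5*z/4


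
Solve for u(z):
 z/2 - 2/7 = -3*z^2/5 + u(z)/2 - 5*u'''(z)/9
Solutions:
 u(z) = C3*exp(30^(2/3)*z/10) + 6*z^2/5 + z + (C1*sin(3*10^(2/3)*3^(1/6)*z/20) + C2*cos(3*10^(2/3)*3^(1/6)*z/20))*exp(-30^(2/3)*z/20) - 4/7


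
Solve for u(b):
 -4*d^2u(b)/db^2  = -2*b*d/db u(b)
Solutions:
 u(b) = C1 + C2*erfi(b/2)


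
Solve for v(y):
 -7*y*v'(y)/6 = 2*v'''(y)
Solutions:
 v(y) = C1 + Integral(C2*airyai(-126^(1/3)*y/6) + C3*airybi(-126^(1/3)*y/6), y)


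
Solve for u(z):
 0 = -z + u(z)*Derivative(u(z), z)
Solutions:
 u(z) = -sqrt(C1 + z^2)
 u(z) = sqrt(C1 + z^2)


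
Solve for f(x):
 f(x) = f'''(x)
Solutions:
 f(x) = C3*exp(x) + (C1*sin(sqrt(3)*x/2) + C2*cos(sqrt(3)*x/2))*exp(-x/2)


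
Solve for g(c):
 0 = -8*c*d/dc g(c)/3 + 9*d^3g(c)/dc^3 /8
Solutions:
 g(c) = C1 + Integral(C2*airyai(4*c/3) + C3*airybi(4*c/3), c)


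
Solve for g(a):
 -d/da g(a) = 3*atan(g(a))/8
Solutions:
 Integral(1/atan(_y), (_y, g(a))) = C1 - 3*a/8


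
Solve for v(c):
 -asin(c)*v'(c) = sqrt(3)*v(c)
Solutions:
 v(c) = C1*exp(-sqrt(3)*Integral(1/asin(c), c))


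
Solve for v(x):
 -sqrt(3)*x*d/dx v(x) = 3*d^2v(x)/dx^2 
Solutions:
 v(x) = C1 + C2*erf(sqrt(2)*3^(3/4)*x/6)


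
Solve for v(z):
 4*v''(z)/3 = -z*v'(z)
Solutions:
 v(z) = C1 + C2*erf(sqrt(6)*z/4)


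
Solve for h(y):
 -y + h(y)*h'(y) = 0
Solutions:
 h(y) = -sqrt(C1 + y^2)
 h(y) = sqrt(C1 + y^2)


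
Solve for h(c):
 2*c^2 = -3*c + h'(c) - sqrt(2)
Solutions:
 h(c) = C1 + 2*c^3/3 + 3*c^2/2 + sqrt(2)*c


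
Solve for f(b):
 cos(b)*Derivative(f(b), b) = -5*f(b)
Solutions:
 f(b) = C1*sqrt(sin(b) - 1)*(sin(b)^2 - 2*sin(b) + 1)/(sqrt(sin(b) + 1)*(sin(b)^2 + 2*sin(b) + 1))


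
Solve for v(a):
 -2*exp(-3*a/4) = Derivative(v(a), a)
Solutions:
 v(a) = C1 + 8*exp(-3*a/4)/3


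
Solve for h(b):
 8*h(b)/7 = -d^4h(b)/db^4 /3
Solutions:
 h(b) = (C1*sin(6^(1/4)*7^(3/4)*b/7) + C2*cos(6^(1/4)*7^(3/4)*b/7))*exp(-6^(1/4)*7^(3/4)*b/7) + (C3*sin(6^(1/4)*7^(3/4)*b/7) + C4*cos(6^(1/4)*7^(3/4)*b/7))*exp(6^(1/4)*7^(3/4)*b/7)
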